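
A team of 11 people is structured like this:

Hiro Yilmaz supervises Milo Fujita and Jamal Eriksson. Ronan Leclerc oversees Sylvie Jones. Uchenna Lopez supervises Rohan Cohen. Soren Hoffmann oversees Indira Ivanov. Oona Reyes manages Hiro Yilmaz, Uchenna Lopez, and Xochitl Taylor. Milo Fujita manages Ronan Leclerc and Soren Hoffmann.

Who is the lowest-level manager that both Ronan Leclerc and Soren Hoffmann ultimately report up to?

Ronan Leclerc's chain of managers is Milo Fujita, Hiro Yilmaz, Oona Reyes. Soren Hoffmann's chain of managers is Milo Fujita, Hiro Yilmaz, Oona Reyes. The first manager that appears in both chains is Milo Fujita.

Milo Fujita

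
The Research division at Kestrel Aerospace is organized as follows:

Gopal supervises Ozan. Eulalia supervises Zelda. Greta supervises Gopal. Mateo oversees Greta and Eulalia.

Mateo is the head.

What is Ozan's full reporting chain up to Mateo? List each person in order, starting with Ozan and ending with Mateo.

Ozan reports to Gopal. Gopal reports to Greta. Greta reports to Mateo. Mateo is at the top.

Ozan -> Gopal -> Greta -> Mateo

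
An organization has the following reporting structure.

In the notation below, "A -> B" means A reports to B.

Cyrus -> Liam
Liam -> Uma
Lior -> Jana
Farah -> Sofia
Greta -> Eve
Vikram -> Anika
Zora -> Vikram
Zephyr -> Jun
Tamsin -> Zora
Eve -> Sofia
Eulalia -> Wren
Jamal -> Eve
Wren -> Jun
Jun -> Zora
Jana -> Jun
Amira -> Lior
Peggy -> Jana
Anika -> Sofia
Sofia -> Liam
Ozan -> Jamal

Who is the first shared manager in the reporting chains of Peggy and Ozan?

Peggy's chain of managers is Jana, Jun, Zora, Vikram, Anika, Sofia, Liam, Uma. Ozan's chain of managers is Jamal, Eve, Sofia, Liam, Uma. The first manager that appears in both chains is Sofia.

Sofia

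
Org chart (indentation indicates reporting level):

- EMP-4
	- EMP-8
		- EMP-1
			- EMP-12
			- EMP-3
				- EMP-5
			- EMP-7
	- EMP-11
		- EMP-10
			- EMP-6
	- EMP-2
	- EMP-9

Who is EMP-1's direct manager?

EMP-1 reports directly to EMP-8.

EMP-8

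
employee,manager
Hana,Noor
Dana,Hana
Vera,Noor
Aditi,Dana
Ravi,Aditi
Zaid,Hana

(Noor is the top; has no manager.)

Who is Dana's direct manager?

Dana reports directly to Hana.

Hana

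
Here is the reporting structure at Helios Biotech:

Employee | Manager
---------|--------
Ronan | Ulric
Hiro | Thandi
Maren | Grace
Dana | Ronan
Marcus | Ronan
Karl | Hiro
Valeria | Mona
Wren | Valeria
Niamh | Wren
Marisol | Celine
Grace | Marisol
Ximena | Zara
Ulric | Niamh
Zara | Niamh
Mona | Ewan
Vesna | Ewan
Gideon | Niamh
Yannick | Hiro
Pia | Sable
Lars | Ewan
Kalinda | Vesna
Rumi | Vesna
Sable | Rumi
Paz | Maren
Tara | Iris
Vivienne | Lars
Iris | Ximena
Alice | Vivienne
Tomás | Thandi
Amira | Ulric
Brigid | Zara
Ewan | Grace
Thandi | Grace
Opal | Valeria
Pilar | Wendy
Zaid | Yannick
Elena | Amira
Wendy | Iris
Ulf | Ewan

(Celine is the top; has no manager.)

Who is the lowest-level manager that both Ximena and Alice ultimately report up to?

Ximena's chain of managers is Zara, Niamh, Wren, Valeria, Mona, Ewan, Grace, Marisol, Celine. Alice's chain of managers is Vivienne, Lars, Ewan, Grace, Marisol, Celine. The first manager that appears in both chains is Ewan.

Ewan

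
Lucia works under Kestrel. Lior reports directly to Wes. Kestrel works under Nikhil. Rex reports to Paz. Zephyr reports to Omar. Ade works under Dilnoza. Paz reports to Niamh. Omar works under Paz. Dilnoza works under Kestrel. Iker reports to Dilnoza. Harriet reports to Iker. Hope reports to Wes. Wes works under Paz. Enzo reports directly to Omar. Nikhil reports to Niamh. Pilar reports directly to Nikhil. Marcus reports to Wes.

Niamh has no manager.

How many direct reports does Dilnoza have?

Dilnoza directly manages Ade, Iker. That is 2 direct reports.

2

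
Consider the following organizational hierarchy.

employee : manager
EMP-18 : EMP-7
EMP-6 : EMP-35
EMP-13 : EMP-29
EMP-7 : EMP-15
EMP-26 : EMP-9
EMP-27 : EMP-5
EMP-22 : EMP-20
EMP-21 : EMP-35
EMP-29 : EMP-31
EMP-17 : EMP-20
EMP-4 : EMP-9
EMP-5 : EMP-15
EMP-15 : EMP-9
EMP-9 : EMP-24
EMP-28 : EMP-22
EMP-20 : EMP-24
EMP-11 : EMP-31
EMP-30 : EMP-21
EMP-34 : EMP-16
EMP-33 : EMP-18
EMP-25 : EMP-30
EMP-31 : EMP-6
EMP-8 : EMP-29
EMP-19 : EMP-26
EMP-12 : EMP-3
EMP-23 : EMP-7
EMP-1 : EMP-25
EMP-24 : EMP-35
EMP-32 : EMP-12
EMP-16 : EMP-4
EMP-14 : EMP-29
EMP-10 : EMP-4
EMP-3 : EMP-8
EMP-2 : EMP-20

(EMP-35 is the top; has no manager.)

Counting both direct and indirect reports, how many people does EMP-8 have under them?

3

EMP-8 directly manages EMP-3. Under EMP-3: EMP-12, EMP-32 (2). That's 3 in total.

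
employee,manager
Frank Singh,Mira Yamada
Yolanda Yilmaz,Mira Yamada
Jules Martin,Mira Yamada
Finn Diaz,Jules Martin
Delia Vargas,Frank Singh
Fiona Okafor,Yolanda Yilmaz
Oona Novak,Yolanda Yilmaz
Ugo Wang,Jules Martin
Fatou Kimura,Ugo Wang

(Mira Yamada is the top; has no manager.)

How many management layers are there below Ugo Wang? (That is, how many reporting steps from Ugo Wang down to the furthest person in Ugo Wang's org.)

1

The longest chain under Ugo Wang runs Ugo Wang → Fatou Kimura, which is 1 level below Ugo Wang.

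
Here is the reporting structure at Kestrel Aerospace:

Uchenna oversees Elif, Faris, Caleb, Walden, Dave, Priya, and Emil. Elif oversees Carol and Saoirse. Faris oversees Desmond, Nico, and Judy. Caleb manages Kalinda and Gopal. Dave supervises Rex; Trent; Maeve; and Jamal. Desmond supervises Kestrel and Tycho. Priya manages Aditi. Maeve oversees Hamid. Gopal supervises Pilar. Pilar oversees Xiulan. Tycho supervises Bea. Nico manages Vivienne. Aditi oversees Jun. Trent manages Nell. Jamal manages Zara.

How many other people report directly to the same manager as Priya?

6

Priya reports to Uchenna. Uchenna's other direct reports are Elif, Faris, Caleb, Walden, Dave, Emil — 6 peers.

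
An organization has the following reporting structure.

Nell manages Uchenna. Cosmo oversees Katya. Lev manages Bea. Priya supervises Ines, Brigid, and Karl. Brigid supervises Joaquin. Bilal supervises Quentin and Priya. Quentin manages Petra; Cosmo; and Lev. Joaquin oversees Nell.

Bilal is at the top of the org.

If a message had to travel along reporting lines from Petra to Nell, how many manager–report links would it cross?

6

Petra is 2 levels below Bilal, and Nell is 4 levels below Bilal (their lowest common manager). The shortest path runs up from Petra to Bilal and back down to Nell: 2 + 4 = 6 links.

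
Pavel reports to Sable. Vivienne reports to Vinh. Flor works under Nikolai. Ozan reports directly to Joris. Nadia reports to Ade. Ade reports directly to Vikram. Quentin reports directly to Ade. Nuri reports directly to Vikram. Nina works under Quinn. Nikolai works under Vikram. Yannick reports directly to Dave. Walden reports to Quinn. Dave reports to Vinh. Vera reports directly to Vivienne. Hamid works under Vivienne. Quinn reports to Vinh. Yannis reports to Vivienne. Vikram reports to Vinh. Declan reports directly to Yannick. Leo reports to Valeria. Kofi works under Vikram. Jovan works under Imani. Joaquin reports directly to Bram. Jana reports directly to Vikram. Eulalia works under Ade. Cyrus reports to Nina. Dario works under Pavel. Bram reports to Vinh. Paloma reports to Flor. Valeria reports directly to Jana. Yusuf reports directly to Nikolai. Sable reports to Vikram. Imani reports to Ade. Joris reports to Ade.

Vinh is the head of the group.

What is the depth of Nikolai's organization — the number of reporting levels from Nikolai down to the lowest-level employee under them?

The longest chain under Nikolai runs Nikolai → Flor → Paloma, which is 2 levels below Nikolai.

2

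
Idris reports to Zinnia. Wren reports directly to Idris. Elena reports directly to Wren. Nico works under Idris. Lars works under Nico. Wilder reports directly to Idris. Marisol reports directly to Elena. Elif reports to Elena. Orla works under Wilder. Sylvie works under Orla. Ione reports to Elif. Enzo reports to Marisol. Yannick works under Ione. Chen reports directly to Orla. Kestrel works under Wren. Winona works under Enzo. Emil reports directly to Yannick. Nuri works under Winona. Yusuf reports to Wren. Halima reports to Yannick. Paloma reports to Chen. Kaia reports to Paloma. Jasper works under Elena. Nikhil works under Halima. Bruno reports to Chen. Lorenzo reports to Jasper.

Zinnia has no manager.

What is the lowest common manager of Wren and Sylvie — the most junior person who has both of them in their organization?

Idris

Wren's chain of managers is Idris, Zinnia. Sylvie's chain of managers is Orla, Wilder, Idris, Zinnia. The first manager that appears in both chains is Idris.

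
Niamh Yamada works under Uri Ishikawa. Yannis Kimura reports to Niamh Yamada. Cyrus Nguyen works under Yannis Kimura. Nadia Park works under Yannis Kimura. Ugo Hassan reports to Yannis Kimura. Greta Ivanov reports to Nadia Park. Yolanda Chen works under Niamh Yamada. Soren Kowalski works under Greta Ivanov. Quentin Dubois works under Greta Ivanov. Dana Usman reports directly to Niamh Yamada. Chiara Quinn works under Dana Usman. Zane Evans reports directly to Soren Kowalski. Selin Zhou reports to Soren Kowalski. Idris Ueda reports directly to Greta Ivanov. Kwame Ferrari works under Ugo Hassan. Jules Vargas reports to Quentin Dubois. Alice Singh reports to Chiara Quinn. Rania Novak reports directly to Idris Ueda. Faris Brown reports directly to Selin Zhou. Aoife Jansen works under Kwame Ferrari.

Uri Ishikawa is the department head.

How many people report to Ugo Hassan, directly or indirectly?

2

Ugo Hassan directly manages Kwame Ferrari. Under Kwame Ferrari: Aoife Jansen (1). That's 2 in total.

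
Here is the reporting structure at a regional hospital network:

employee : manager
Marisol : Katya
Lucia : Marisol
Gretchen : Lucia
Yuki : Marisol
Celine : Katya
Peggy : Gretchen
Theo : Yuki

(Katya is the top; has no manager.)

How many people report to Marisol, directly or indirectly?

Marisol directly manages Lucia, Yuki. Under Lucia: Gretchen, Peggy (2). Under Yuki: Theo (1). So Marisol's organization is 2 direct reports plus everyone under them: 3 + 2 = 5.

5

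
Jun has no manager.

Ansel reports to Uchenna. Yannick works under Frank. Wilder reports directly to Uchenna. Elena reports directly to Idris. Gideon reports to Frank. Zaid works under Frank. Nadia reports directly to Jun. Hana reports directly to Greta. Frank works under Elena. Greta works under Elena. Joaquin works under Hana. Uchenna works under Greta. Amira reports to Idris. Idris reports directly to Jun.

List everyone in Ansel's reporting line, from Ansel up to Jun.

Ansel reports to Uchenna. Uchenna reports to Greta. Greta reports to Elena. Elena reports to Idris. Idris reports to Jun. Jun is at the top.

Ansel -> Uchenna -> Greta -> Elena -> Idris -> Jun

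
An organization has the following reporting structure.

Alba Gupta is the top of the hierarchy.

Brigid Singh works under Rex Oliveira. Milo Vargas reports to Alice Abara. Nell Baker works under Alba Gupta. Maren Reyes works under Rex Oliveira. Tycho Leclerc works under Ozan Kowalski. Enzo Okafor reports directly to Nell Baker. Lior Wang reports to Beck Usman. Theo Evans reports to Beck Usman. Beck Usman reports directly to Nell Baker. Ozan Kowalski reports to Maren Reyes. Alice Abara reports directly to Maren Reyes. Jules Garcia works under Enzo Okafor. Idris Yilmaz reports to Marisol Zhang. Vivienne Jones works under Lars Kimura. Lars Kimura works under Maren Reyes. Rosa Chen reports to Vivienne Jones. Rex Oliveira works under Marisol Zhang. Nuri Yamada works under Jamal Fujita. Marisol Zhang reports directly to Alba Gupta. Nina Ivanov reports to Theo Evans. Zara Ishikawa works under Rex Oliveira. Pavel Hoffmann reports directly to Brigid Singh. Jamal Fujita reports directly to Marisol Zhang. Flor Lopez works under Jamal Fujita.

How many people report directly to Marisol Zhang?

Marisol Zhang directly manages Rex Oliveira, Jamal Fujita, Idris Yilmaz. That is 3 direct reports.

3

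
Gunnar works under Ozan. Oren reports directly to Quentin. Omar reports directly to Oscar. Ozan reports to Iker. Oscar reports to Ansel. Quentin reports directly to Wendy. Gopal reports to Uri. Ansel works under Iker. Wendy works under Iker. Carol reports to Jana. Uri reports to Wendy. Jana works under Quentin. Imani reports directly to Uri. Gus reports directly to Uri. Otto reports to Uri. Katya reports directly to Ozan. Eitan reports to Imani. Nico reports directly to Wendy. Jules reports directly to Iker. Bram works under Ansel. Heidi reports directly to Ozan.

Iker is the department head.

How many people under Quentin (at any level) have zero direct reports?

2

The people in Quentin's organization with no one reporting to them are Oren, Carol. That is 2.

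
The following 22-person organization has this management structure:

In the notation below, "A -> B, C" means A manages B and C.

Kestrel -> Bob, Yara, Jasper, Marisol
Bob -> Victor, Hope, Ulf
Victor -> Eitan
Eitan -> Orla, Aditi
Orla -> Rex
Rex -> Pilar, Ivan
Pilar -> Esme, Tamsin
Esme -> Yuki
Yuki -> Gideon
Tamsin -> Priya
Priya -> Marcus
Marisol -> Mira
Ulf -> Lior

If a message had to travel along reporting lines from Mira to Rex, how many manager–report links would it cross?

7

Mira is 2 levels below Kestrel, and Rex is 5 levels below Kestrel (their lowest common manager). The shortest path runs up from Mira to Kestrel and back down to Rex: 2 + 5 = 7 links.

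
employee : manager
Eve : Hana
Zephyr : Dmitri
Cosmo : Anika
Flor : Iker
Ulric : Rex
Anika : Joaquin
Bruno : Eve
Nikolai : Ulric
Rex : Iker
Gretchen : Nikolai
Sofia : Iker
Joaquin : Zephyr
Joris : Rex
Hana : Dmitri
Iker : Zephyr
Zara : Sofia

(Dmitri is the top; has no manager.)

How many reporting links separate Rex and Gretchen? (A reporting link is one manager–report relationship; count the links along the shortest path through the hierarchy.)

Gretchen is in Rex's organization: the chain from Gretchen up to Rex is Gretchen → Nikolai → Ulric → Rex, which is 3 links.

3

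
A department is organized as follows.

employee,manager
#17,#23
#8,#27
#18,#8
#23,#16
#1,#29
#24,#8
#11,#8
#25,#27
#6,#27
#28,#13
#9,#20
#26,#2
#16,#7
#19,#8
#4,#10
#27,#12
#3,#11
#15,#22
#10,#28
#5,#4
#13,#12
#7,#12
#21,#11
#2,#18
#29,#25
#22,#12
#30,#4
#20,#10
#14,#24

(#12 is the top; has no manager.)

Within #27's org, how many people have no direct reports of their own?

7

The people in #27's organization with no one reporting to them are #6, #14, #19, #21, #3, #26, #1. That is 7.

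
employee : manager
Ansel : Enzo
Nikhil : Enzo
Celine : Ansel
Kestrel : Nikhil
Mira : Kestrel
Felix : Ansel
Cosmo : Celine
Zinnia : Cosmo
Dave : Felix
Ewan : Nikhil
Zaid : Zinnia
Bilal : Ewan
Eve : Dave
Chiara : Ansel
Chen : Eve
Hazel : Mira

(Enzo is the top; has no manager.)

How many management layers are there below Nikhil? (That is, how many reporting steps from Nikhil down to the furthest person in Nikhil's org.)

3

The longest chain under Nikhil runs Nikhil → Kestrel → Mira → Hazel, which is 3 levels below Nikhil.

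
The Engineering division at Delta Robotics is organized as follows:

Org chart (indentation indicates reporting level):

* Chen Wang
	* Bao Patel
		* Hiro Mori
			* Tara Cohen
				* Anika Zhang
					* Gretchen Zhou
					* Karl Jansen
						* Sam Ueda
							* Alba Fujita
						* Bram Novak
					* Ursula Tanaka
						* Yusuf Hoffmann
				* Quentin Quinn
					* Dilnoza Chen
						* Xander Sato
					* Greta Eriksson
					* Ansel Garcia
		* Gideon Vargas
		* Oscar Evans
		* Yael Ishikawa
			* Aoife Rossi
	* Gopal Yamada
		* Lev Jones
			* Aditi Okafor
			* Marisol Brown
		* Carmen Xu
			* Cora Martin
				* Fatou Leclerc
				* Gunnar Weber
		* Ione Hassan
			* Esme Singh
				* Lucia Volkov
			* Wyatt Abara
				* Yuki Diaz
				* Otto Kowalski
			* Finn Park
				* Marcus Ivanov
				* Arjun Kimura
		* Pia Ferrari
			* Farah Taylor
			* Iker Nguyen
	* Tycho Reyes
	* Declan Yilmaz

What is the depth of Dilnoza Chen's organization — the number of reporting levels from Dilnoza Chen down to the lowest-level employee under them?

The longest chain under Dilnoza Chen runs Dilnoza Chen → Xander Sato, which is 1 level below Dilnoza Chen.

1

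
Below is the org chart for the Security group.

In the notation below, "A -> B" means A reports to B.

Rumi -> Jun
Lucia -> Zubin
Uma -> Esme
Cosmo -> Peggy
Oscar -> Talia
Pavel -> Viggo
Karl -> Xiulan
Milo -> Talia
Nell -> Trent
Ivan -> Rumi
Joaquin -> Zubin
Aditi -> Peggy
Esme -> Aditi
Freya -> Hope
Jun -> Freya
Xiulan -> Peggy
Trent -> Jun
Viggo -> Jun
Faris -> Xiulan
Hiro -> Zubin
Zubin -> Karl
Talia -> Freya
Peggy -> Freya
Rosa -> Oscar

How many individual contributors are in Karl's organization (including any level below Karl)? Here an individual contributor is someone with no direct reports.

The people in Karl's organization with no one reporting to them are Joaquin, Lucia, Hiro. That is 3.

3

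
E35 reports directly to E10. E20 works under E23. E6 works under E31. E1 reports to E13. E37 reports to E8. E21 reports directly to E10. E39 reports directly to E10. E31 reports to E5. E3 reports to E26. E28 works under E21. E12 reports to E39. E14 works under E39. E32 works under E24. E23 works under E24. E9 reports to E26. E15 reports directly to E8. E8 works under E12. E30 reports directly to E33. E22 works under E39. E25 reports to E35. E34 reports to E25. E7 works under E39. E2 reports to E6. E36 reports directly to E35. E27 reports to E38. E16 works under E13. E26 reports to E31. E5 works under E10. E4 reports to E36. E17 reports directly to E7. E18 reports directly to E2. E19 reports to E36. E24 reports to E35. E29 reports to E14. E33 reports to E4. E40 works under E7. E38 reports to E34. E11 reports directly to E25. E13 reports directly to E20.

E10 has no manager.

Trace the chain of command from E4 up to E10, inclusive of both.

E4 -> E36 -> E35 -> E10

E4 reports to E36. E36 reports to E35. E35 reports to E10. E10 is at the top.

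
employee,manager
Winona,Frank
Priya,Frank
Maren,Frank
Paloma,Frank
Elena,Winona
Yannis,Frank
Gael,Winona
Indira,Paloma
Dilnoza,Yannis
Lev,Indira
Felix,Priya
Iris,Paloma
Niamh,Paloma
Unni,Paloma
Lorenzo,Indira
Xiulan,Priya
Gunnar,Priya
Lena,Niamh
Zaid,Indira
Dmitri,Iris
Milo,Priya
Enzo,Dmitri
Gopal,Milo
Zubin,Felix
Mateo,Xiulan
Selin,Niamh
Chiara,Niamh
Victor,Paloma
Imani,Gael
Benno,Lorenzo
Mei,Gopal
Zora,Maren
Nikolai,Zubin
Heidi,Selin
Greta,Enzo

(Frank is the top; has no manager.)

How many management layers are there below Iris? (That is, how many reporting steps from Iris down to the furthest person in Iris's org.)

3

The longest chain under Iris runs Iris → Dmitri → Enzo → Greta, which is 3 levels below Iris.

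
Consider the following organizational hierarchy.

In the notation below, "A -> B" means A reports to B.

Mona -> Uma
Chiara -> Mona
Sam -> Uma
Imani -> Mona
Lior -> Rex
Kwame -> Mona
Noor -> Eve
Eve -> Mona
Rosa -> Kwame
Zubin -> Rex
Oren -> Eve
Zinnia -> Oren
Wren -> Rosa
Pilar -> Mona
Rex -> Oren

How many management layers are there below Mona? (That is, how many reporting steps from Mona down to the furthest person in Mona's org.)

The longest chain under Mona runs Mona → Eve → Oren → Rex → Zubin, which is 4 levels below Mona.

4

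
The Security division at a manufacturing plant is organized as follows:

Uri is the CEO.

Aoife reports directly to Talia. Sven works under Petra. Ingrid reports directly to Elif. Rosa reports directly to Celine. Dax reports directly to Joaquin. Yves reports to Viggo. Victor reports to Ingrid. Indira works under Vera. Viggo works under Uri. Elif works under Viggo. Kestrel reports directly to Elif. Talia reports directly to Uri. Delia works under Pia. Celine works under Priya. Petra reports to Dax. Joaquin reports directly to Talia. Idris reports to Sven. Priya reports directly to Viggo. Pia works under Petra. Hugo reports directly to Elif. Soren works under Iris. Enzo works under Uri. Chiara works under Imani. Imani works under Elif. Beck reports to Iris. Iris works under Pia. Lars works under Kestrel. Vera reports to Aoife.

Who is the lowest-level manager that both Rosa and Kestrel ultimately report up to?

Rosa's chain of managers is Celine, Priya, Viggo, Uri. Kestrel's chain of managers is Elif, Viggo, Uri. The first manager that appears in both chains is Viggo.

Viggo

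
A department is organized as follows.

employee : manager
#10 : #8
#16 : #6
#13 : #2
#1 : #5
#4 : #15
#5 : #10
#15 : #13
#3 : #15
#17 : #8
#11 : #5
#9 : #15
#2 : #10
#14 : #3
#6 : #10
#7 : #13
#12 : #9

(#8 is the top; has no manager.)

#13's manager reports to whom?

#10

#13 reports to #2, and #2 reports to #10. So #13's skip-level manager is #10.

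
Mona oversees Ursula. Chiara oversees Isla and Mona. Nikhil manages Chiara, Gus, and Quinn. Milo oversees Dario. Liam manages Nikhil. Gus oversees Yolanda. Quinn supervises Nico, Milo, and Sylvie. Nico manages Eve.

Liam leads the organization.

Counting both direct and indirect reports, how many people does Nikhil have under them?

Nikhil directly manages Chiara, Gus, Quinn. Under Chiara: Mona, Ursula, Isla (3). Under Gus: Yolanda (1). Under Quinn: Sylvie, Nico, Eve, Milo, Dario (5). So Nikhil's organization is 3 direct reports plus everyone under them: 4 + 2 + 6 = 12.

12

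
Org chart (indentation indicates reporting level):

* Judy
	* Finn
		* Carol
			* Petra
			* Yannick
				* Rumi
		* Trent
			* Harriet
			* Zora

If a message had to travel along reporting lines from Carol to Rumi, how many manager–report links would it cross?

Rumi is in Carol's organization: the chain from Rumi up to Carol is Rumi → Yannick → Carol, which is 2 links.

2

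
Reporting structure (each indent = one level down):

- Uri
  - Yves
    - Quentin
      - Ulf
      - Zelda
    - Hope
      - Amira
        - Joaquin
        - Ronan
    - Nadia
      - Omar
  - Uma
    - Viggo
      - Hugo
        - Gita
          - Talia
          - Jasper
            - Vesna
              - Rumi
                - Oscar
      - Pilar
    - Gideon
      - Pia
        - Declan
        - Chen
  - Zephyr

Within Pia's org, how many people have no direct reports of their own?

The people in Pia's organization with no one reporting to them are Chen, Declan. That is 2.

2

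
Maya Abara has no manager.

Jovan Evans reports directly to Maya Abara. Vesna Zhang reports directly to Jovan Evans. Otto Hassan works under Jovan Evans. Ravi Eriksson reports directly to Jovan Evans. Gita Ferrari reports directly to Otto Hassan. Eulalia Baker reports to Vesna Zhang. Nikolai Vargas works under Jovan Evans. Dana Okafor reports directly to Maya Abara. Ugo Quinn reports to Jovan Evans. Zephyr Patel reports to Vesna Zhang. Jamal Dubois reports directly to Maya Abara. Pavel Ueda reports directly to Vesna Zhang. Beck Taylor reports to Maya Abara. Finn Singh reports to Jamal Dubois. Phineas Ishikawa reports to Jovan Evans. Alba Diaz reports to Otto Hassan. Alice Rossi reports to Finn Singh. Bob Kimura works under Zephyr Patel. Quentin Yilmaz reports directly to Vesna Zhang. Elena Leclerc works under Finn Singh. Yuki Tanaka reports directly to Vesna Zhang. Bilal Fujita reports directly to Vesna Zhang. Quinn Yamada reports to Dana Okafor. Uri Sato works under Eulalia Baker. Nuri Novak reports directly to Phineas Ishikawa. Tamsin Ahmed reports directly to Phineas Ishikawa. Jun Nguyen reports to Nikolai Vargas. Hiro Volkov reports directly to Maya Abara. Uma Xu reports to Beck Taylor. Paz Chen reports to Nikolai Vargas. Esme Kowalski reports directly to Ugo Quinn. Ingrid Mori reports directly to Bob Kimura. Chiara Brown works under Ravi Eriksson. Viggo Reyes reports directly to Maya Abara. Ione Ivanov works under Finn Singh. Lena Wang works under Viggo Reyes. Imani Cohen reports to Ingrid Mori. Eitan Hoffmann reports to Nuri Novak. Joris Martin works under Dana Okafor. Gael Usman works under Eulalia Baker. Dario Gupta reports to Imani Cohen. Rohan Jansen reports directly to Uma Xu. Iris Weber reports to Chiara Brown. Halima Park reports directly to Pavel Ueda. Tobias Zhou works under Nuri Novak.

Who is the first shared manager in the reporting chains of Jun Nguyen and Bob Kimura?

Jun Nguyen's chain of managers is Nikolai Vargas, Jovan Evans, Maya Abara. Bob Kimura's chain of managers is Zephyr Patel, Vesna Zhang, Jovan Evans, Maya Abara. The first manager that appears in both chains is Jovan Evans.

Jovan Evans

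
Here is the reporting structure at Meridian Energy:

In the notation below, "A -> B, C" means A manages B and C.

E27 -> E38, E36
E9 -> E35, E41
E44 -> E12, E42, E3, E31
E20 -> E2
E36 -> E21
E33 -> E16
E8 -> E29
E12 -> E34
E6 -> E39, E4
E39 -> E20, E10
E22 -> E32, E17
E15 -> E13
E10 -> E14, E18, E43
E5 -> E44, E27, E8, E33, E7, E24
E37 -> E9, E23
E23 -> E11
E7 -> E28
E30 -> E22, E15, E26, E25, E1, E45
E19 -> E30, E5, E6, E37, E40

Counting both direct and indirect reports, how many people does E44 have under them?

E44 directly manages E12, E42, E3, E31. Under E12: E34 (1). E42 has no reports. E3 has no reports. E31 has no reports. So E44's organization is 4 direct reports plus everyone under them: 2 + 1 + 1 + 1 = 5.

5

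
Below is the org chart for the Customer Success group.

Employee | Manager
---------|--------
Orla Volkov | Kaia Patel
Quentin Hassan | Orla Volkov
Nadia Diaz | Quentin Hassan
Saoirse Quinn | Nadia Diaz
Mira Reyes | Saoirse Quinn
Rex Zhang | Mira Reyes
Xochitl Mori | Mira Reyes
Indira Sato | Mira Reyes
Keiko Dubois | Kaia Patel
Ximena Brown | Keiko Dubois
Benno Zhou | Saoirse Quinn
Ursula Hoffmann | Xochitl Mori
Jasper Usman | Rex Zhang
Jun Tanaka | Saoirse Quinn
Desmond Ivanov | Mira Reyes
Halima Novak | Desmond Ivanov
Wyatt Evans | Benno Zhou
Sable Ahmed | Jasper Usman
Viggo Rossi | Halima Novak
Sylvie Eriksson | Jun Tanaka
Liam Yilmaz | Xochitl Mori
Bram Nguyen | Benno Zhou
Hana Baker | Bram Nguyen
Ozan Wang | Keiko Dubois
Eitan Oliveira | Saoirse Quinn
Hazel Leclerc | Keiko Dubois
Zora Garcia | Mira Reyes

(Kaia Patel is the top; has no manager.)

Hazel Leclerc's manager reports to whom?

Kaia Patel

Hazel Leclerc reports to Keiko Dubois, and Keiko Dubois reports to Kaia Patel. So Hazel Leclerc's skip-level manager is Kaia Patel.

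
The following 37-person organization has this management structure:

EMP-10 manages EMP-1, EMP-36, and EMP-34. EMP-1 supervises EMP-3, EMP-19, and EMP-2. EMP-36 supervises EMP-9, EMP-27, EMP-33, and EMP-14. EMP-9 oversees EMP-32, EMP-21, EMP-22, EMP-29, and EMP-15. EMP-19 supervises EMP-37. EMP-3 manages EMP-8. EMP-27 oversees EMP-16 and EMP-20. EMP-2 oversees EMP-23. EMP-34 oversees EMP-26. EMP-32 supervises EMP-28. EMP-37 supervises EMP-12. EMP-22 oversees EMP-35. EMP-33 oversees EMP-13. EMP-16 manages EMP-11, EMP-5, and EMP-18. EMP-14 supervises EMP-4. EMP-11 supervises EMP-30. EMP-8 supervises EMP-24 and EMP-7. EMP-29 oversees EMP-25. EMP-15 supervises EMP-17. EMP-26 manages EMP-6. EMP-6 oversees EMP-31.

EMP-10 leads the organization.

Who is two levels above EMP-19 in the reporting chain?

EMP-10

EMP-19 reports to EMP-1, and EMP-1 reports to EMP-10. So EMP-19's skip-level manager is EMP-10.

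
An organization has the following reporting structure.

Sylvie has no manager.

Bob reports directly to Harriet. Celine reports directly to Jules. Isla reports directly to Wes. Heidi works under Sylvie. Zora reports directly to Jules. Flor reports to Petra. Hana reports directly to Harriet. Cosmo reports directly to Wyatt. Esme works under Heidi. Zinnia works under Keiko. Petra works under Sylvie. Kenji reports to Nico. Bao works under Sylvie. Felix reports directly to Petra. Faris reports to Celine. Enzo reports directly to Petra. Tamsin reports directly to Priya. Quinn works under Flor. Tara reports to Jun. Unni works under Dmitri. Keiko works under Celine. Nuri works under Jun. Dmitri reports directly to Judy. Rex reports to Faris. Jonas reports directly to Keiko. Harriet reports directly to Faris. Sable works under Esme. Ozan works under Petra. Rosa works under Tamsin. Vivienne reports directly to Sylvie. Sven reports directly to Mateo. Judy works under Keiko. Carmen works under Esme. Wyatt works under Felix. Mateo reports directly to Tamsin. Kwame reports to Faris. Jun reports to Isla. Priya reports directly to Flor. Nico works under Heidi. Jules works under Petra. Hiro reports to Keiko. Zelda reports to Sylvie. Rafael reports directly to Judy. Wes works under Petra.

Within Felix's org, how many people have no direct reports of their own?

1

The only person in Felix's organization with no one reporting to them is Cosmo. That is 1.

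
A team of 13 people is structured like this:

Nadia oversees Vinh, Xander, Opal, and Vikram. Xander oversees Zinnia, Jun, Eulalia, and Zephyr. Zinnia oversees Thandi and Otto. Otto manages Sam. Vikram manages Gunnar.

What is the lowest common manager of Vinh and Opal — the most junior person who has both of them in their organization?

Nadia

Vinh's chain of managers is Nadia. Opal's chain of managers is Nadia. The first manager that appears in both chains is Nadia.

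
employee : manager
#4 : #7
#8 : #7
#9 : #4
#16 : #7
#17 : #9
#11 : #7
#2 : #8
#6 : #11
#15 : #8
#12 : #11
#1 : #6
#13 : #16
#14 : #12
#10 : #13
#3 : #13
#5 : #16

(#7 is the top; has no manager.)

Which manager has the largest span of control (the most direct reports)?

Direct-report counts: #7 has 4; #11 has 2; #12 has 1; #6 has 1; #16 has 2; #13 has 2; #8 has 2; #4 has 1; #9 has 1. The largest is 4, held by #7.

#7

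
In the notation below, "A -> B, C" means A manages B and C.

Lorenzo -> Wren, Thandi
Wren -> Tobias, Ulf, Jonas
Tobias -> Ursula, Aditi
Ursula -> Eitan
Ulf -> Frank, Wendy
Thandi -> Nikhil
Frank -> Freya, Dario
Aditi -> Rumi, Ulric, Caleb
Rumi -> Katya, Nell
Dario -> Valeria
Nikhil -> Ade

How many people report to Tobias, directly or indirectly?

8

Tobias directly manages Ursula, Aditi. Under Ursula: Eitan (1). Under Aditi: Caleb, Ulric, Rumi, Nell, Katya (5). So Tobias's organization is 2 direct reports plus everyone under them: 2 + 6 = 8.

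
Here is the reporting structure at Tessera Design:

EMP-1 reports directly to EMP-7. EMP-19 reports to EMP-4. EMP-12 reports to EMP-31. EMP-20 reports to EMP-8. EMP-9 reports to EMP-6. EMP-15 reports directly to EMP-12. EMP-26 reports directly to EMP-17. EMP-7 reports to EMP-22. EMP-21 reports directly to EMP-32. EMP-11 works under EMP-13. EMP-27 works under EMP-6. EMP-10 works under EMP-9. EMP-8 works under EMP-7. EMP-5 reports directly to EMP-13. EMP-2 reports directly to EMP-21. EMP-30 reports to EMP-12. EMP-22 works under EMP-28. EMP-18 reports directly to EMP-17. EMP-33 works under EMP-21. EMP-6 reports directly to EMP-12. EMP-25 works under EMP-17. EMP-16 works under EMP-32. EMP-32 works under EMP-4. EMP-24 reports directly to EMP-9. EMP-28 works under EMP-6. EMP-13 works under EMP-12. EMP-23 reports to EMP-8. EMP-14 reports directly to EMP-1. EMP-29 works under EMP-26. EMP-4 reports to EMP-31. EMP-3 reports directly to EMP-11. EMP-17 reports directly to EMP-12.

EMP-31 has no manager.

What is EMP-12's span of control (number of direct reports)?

EMP-12 directly manages EMP-6, EMP-13, EMP-15, EMP-17, EMP-30. That is 5 direct reports.

5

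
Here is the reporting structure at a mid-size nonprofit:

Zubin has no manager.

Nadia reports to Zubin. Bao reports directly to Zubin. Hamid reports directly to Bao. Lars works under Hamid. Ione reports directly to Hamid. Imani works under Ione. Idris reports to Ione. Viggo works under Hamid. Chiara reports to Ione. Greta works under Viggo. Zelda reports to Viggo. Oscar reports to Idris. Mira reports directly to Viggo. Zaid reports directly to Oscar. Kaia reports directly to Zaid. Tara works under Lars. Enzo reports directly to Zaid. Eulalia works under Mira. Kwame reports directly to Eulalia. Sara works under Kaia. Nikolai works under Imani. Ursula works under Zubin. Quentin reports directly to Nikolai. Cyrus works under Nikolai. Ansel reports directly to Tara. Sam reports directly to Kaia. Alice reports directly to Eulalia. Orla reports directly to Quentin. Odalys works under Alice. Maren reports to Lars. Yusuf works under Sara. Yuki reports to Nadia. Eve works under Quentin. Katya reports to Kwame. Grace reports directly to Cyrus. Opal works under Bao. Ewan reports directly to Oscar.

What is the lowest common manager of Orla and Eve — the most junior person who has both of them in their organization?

Orla's chain of managers is Quentin, Nikolai, Imani, Ione, Hamid, Bao, Zubin. Eve's chain of managers is Quentin, Nikolai, Imani, Ione, Hamid, Bao, Zubin. The first manager that appears in both chains is Quentin.

Quentin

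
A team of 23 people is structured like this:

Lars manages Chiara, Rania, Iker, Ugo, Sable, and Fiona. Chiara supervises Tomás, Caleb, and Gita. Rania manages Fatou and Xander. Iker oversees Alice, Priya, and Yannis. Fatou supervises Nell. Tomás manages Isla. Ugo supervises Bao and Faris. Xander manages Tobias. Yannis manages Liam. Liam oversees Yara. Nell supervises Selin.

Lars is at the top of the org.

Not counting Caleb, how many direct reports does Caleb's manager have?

Caleb reports to Chiara. Chiara's other direct reports are Tomás, Gita — 2 peers.

2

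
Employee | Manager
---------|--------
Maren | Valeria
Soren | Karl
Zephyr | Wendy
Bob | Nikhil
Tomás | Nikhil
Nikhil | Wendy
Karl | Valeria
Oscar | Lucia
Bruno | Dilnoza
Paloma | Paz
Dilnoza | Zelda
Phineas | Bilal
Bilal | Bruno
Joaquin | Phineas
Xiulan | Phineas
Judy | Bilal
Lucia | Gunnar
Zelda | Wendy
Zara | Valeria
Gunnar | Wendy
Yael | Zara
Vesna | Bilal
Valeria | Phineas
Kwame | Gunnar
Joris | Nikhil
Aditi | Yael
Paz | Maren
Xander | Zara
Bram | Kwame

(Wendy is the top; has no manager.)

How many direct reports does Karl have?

Karl directly manages Soren. That is 1 direct report.

1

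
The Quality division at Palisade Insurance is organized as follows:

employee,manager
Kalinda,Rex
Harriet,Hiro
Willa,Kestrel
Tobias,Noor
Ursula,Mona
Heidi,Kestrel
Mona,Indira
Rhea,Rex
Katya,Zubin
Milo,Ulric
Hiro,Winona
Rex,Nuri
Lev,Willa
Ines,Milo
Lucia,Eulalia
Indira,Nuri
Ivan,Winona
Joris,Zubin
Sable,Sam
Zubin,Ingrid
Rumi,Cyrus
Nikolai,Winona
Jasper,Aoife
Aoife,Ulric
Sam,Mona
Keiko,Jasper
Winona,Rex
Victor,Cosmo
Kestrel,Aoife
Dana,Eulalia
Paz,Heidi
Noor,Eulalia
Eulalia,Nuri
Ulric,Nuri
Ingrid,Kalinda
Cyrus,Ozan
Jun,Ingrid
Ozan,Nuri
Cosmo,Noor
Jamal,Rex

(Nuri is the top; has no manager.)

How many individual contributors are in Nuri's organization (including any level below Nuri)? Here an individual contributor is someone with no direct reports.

19

The people in Nuri's organization with no one reporting to them are Dana, Lucia, Tobias, Victor, Jamal, Nikolai, Harriet, Ivan, Rhea, Jun, Katya, Joris, Ines, Keiko, Paz, Lev, Rumi, Sable, Ursula. That is 19.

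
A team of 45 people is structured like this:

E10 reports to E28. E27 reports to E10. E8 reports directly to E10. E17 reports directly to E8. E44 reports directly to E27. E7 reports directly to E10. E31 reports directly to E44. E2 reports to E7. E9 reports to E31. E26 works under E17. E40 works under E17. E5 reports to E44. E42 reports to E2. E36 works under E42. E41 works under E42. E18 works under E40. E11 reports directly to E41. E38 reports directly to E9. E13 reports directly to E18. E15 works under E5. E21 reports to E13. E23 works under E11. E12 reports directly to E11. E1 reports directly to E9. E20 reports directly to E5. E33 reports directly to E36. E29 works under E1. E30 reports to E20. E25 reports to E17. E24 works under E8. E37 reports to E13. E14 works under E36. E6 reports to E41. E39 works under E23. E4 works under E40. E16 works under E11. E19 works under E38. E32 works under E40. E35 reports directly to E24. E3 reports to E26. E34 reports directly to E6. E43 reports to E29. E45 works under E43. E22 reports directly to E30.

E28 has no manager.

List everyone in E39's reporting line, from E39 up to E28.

E39 -> E23 -> E11 -> E41 -> E42 -> E2 -> E7 -> E10 -> E28

E39 reports to E23. E23 reports to E11. E11 reports to E41. E41 reports to E42. E42 reports to E2. E2 reports to E7. E7 reports to E10. E10 reports to E28. E28 is at the top.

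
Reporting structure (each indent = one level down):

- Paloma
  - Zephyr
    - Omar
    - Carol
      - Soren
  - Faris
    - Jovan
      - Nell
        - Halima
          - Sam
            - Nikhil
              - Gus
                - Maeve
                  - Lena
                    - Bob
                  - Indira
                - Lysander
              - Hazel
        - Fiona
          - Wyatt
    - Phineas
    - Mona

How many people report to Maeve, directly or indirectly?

Maeve directly manages Lena, Indira. Under Lena: Bob (1). Indira has no reports. So Maeve's organization is 2 direct reports plus everyone under them: 2 + 1 = 3.

3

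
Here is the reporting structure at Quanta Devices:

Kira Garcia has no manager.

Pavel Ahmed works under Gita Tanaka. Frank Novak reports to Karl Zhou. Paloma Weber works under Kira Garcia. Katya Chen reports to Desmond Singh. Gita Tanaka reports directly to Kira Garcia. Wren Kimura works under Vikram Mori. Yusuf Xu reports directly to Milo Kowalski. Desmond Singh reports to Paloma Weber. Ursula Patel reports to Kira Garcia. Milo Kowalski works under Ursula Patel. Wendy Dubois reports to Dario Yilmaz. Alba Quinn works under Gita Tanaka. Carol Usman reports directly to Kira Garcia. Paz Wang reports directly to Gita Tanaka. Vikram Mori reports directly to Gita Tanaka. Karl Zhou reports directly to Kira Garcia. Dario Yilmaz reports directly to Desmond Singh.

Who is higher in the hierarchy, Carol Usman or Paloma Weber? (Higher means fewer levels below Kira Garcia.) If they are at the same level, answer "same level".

Both Carol Usman and Paloma Weber are 1 level below Kira Garcia.

same level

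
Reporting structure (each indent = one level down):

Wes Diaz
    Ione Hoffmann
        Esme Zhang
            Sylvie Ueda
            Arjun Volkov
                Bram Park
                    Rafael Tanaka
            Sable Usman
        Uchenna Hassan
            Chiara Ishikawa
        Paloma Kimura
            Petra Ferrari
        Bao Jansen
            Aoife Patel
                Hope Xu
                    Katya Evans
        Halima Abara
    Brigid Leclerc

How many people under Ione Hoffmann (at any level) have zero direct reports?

7

The people in Ione Hoffmann's organization with no one reporting to them are Halima Abara, Katya Evans, Petra Ferrari, Chiara Ishikawa, Sable Usman, Rafael Tanaka, Sylvie Ueda. That is 7.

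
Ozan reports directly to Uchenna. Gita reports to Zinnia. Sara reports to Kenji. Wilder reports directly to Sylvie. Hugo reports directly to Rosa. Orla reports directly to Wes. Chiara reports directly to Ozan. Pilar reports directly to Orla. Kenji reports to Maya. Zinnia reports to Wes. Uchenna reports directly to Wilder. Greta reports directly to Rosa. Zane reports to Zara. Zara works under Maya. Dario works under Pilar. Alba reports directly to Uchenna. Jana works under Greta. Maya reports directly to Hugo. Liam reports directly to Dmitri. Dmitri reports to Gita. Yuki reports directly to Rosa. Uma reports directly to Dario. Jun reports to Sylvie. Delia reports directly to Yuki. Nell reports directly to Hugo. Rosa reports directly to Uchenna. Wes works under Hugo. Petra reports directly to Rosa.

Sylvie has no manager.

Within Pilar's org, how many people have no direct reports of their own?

The only person in Pilar's organization with no one reporting to them is Uma. That is 1.

1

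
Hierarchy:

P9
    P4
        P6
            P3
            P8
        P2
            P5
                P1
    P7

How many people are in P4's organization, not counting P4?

6

P4 directly manages P6, P2. Under P6: P8, P3 (2). Under P2: P5, P1 (2). So P4's organization is 2 direct reports plus everyone under them: 3 + 3 = 6.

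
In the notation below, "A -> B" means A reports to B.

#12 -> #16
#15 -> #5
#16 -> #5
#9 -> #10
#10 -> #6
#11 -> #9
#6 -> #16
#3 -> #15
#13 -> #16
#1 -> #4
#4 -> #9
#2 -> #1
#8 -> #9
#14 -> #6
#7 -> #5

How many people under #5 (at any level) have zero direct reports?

The people in #5's organization with no one reporting to them are #7, #3, #12, #14, #8, #11, #2, #13. That is 8.

8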